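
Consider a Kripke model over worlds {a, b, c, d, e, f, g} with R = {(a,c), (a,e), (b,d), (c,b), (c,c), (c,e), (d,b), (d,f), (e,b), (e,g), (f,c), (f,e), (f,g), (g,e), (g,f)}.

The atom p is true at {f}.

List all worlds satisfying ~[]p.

{a, b, c, d, e, f, g}

a: []p is F. ✓
b: []p is F. ✓
c: []p is F. ✓
d: []p is F. ✓
e: []p is F. ✓
f: []p is F. ✓
g: []p is F. ✓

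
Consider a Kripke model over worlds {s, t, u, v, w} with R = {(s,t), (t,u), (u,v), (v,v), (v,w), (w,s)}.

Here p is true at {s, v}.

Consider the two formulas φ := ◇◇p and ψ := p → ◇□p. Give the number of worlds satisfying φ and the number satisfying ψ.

3 and 4

For ◇◇p:
s: successors {t}; ◇p there: t:F. ✗
t: successors {u}; ◇p there: u:T. ✓
u: successors {v}; ◇p there: v:T. ✓
v: successors {v, w}; ◇p there: v:T, w:T. ✓
w: successors {s}; ◇p there: s:F. ✗
— 3 worlds.
For p → ◇□p:
s: p is T, ◇□p is F. ✗
t: p is F, ◇□p is T. ✓
u: p is F, ◇□p is F. ✓
v: p is T, ◇□p is T. ✓
w: p is F, ◇□p is F. ✓
— 4 worlds.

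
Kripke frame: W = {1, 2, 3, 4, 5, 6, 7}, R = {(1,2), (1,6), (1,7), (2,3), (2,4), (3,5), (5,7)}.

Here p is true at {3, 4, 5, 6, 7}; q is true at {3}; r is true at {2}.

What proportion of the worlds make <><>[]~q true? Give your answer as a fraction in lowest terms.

3/7

1: successors {2, 6, 7}; <>[]~q there: 2:T, 6:F, 7:F. ✓
2: successors {3, 4}; <>[]~q there: 3:T, 4:F. ✓
3: successors {5}; <>[]~q there: 5:T. ✓
4: no successors, so <><>[]~q fails. ✗
5: successors {7}; <>[]~q there: 7:F. ✗
6: no successors, so <><>[]~q fails. ✗
7: no successors, so <><>[]~q fails. ✗
That's 3 of 7 worlds, so 3/7.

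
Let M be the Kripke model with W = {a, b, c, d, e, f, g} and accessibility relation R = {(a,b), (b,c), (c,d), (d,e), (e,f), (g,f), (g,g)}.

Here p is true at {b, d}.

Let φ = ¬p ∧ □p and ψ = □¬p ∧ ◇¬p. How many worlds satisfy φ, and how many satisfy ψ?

For ¬p ∧ □p:
a: ¬p is T, □p is T. ✓
b: ¬p is F, □p is F. ✗
c: ¬p is T, □p is T. ✓
d: ¬p is F, □p is F. ✗
e: ¬p is T, □p is F. ✗
f: ¬p is T, □p is T. ✓
g: ¬p is T, □p is F. ✗
— 3 worlds.
For □¬p ∧ ◇¬p:
a: □¬p is F, ◇¬p is F. ✗
b: □¬p is T, ◇¬p is T. ✓
c: □¬p is F, ◇¬p is F. ✗
d: □¬p is T, ◇¬p is T. ✓
e: □¬p is T, ◇¬p is T. ✓
f: □¬p is T, ◇¬p is F. ✗
g: □¬p is T, ◇¬p is T. ✓
— 4 worlds.

3 and 4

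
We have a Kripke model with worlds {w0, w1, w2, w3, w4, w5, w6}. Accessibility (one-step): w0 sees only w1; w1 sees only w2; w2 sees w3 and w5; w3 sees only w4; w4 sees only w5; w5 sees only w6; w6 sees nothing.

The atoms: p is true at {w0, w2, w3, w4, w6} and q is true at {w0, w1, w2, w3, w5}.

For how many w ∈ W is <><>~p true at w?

w0: successors {w1}; <>~p there: w1:F. ✗
w1: successors {w2}; <>~p there: w2:T. ✓
w2: successors {w3, w5}; <>~p there: w3:F, w5:F. ✗
w3: successors {w4}; <>~p there: w4:T. ✓
w4: successors {w5}; <>~p there: w5:F. ✗
w5: successors {w6}; <>~p there: w6:F. ✗
w6: no successors, so <><>~p fails. ✗
Satisfying worlds: {w1, w3}.

2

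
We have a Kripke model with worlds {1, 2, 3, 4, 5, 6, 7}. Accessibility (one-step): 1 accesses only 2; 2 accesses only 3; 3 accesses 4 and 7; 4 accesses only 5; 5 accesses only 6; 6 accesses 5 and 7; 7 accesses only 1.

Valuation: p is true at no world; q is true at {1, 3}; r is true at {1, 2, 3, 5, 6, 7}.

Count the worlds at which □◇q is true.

1

1: successors {2}; ◇q there: 2:T. ✓
2: successors {3}; ◇q there: 3:F. ✗
3: successors {4, 7}; ◇q there: 4:F, 7:T. ✗
4: successors {5}; ◇q there: 5:F. ✗
5: successors {6}; ◇q there: 6:F. ✗
6: successors {5, 7}; ◇q there: 5:F, 7:T. ✗
7: successors {1}; ◇q there: 1:F. ✗
Satisfying worlds: {1}.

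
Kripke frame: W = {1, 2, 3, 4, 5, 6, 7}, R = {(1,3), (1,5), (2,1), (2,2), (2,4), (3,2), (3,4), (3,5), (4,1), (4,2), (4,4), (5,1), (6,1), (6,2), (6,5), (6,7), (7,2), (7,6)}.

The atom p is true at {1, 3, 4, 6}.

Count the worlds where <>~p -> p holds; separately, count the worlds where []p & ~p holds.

5 and 1

For <>~p -> p:
1: <>~p is T, p is T. ✓
2: <>~p is T, p is F. ✗
3: <>~p is T, p is T. ✓
4: <>~p is T, p is T. ✓
5: <>~p is F, p is F. ✓
6: <>~p is T, p is T. ✓
7: <>~p is T, p is F. ✗
— 5 worlds.
For []p & ~p:
1: []p is F, ~p is F. ✗
2: []p is F, ~p is T. ✗
3: []p is F, ~p is F. ✗
4: []p is F, ~p is F. ✗
5: []p is T, ~p is T. ✓
6: []p is F, ~p is F. ✗
7: []p is F, ~p is T. ✗
— 1 world.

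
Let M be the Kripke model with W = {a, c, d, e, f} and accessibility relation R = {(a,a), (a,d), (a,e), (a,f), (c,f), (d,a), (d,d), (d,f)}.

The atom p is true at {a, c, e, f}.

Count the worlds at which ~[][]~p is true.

a: [][]~p is F. ✓
c: [][]~p is T. ✗
d: [][]~p is F. ✓
e: [][]~p is T. ✗
f: [][]~p is T. ✗
Satisfying worlds: {a, d}.

2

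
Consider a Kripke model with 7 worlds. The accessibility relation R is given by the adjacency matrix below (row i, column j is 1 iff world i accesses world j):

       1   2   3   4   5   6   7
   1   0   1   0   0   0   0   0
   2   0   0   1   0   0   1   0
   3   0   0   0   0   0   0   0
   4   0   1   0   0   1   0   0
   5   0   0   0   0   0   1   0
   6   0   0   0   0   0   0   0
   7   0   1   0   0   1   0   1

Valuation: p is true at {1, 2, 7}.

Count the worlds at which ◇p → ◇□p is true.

1: ◇p is T, ◇□p is F. ✗
2: ◇p is F, ◇□p is T. ✓
3: ◇p is F, ◇□p is F. ✓
4: ◇p is T, ◇□p is F. ✗
5: ◇p is F, ◇□p is T. ✓
6: ◇p is F, ◇□p is F. ✓
7: ◇p is T, ◇□p is F. ✗
Satisfying worlds: {2, 3, 5, 6}.

4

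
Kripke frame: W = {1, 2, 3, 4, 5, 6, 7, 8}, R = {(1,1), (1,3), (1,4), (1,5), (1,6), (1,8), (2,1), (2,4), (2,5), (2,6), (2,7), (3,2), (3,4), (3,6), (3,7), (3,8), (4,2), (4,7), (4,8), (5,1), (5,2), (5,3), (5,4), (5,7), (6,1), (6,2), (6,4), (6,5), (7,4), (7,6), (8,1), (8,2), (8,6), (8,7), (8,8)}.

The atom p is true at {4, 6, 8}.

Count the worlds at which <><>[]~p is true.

0

1: successors {1, 3, 4, 5, 6, 8}; <>[]~p there: 1:F, 3:F, 4:F, 5:F, 6:F, 8:F. ✗
2: successors {1, 4, 5, 6, 7}; <>[]~p there: 1:F, 4:F, 5:F, 6:F, 7:F. ✗
3: successors {2, 4, 6, 7, 8}; <>[]~p there: 2:F, 4:F, 6:F, 7:F, 8:F. ✗
4: successors {2, 7, 8}; <>[]~p there: 2:F, 7:F, 8:F. ✗
5: successors {1, 2, 3, 4, 7}; <>[]~p there: 1:F, 2:F, 3:F, 4:F, 7:F. ✗
6: successors {1, 2, 4, 5}; <>[]~p there: 1:F, 2:F, 4:F, 5:F. ✗
7: successors {4, 6}; <>[]~p there: 4:F, 6:F. ✗
8: successors {1, 2, 6, 7, 8}; <>[]~p there: 1:F, 2:F, 6:F, 7:F, 8:F. ✗
Satisfying worlds: ∅.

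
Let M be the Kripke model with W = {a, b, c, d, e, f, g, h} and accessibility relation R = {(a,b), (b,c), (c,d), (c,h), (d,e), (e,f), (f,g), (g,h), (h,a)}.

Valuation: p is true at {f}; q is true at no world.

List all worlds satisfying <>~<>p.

{a, b, c, e, f, g, h}

a: successors {b}; ~<>p there: b:T. ✓
b: successors {c}; ~<>p there: c:T. ✓
c: successors {d, h}; ~<>p there: d:T, h:T. ✓
d: successors {e}; ~<>p there: e:F. ✗
e: successors {f}; ~<>p there: f:T. ✓
f: successors {g}; ~<>p there: g:T. ✓
g: successors {h}; ~<>p there: h:T. ✓
h: successors {a}; ~<>p there: a:T. ✓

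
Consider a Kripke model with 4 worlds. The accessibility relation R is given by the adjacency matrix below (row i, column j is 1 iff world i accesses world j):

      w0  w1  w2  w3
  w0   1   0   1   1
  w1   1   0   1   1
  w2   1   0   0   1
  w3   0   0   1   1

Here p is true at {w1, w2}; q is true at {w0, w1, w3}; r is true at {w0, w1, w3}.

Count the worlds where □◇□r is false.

w0: successors {w0, w2, w3}; ◇□r there: w0:T, w2:F, w3:T. ✗
w1: successors {w0, w2, w3}; ◇□r there: w0:T, w2:F, w3:T. ✗
w2: successors {w0, w3}; ◇□r there: w0:T, w3:T. ✓
w3: successors {w2, w3}; ◇□r there: w2:F, w3:T. ✗
Satisfying worlds: {w2}.
So □◇□r fails at the other 3 worlds.

3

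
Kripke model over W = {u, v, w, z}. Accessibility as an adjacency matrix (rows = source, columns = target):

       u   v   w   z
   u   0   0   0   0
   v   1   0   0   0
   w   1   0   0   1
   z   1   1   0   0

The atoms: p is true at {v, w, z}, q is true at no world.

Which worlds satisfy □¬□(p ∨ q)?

{u}

u: no successors, so □¬□(p ∨ q) holds vacuously. ✓
v: successors {u}; ¬□(p ∨ q) there: u:F. ✗
w: successors {u, z}; ¬□(p ∨ q) there: u:F, z:T. ✗
z: successors {u, v}; ¬□(p ∨ q) there: u:F, v:T. ✗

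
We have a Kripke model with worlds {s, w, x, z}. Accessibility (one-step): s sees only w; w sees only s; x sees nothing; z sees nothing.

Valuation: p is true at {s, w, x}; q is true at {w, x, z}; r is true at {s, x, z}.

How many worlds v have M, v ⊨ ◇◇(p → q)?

s: successors {w}; ◇(p → q) there: w:F. ✗
w: successors {s}; ◇(p → q) there: s:T. ✓
x: no successors, so ◇◇(p → q) fails. ✗
z: no successors, so ◇◇(p → q) fails. ✗
Satisfying worlds: {w}.

1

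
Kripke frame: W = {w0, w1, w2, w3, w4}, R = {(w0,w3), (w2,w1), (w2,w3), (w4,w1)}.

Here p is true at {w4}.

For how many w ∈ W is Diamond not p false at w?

w0: successors {w3}; not p there: w3:T. ✓
w1: no successors, so Diamond not p fails. ✗
w2: successors {w1, w3}; not p there: w1:T, w3:T. ✓
w3: no successors, so Diamond not p fails. ✗
w4: successors {w1}; not p there: w1:T. ✓
Satisfying worlds: {w0, w2, w4}.
So Diamond not p fails at the other 2 worlds.

2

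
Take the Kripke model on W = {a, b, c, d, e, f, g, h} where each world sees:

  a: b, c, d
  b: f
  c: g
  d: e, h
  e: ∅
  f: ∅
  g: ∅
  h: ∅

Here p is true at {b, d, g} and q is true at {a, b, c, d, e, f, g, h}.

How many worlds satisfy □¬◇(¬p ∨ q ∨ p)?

7

a: successors {b, c, d}; ¬◇(¬p ∨ q ∨ p) there: b:F, c:F, d:F. ✗
b: successors {f}; ¬◇(¬p ∨ q ∨ p) there: f:T. ✓
c: successors {g}; ¬◇(¬p ∨ q ∨ p) there: g:T. ✓
d: successors {e, h}; ¬◇(¬p ∨ q ∨ p) there: e:T, h:T. ✓
e: no successors, so □¬◇(¬p ∨ q ∨ p) holds vacuously. ✓
f: no successors, so □¬◇(¬p ∨ q ∨ p) holds vacuously. ✓
g: no successors, so □¬◇(¬p ∨ q ∨ p) holds vacuously. ✓
h: no successors, so □¬◇(¬p ∨ q ∨ p) holds vacuously. ✓
Satisfying worlds: {b, c, d, e, f, g, h}.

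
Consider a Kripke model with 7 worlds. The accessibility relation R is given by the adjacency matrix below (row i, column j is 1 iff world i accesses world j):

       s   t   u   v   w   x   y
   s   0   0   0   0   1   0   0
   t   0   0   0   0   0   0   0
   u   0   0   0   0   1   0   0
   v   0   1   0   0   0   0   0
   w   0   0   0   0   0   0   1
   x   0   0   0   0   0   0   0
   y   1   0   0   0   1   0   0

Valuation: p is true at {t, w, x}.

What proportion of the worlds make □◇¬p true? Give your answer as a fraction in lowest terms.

5/7

s: successors {w}; ◇¬p there: w:T. ✓
t: no successors, so □◇¬p holds vacuously. ✓
u: successors {w}; ◇¬p there: w:T. ✓
v: successors {t}; ◇¬p there: t:F. ✗
w: successors {y}; ◇¬p there: y:T. ✓
x: no successors, so □◇¬p holds vacuously. ✓
y: successors {s, w}; ◇¬p there: s:F, w:T. ✗
That's 5 of 7 worlds, so 5/7.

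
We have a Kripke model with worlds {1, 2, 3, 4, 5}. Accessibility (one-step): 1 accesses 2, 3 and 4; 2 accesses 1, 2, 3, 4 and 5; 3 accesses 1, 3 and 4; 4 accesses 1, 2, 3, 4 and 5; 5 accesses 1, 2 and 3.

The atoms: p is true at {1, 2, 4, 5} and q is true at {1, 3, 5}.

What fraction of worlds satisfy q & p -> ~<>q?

3/5

1: q & p is T, ~<>q is F. ✗
2: q & p is F, ~<>q is F. ✓
3: q & p is F, ~<>q is F. ✓
4: q & p is F, ~<>q is F. ✓
5: q & p is T, ~<>q is F. ✗
That's 3 of 5 worlds, so 3/5.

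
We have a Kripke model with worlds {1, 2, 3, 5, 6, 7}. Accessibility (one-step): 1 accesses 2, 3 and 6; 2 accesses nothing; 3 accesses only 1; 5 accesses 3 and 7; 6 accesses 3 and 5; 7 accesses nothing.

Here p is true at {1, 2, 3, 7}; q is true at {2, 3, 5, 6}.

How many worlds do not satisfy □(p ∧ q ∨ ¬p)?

1: successors {2, 3, 6}; p ∧ q ∨ ¬p there: 2:T, 3:T, 6:T. ✓
2: no successors, so □(p ∧ q ∨ ¬p) holds vacuously. ✓
3: successors {1}; p ∧ q ∨ ¬p there: 1:F. ✗
5: successors {3, 7}; p ∧ q ∨ ¬p there: 3:T, 7:F. ✗
6: successors {3, 5}; p ∧ q ∨ ¬p there: 3:T, 5:T. ✓
7: no successors, so □(p ∧ q ∨ ¬p) holds vacuously. ✓
Satisfying worlds: {1, 2, 6, 7}.
So □(p ∧ q ∨ ¬p) fails at the other 2 worlds.

2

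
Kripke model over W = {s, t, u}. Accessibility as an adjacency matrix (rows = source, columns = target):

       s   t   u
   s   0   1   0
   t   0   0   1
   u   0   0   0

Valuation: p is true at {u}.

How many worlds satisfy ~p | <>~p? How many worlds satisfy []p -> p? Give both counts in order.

For ~p | <>~p:
s: ~p is T, <>~p is T. ✓
t: ~p is T, <>~p is F. ✓
u: ~p is F, <>~p is F. ✗
— 2 worlds.
For []p -> p:
s: []p is F, p is F. ✓
t: []p is T, p is F. ✗
u: []p is T, p is T. ✓
— 2 worlds.

2 and 2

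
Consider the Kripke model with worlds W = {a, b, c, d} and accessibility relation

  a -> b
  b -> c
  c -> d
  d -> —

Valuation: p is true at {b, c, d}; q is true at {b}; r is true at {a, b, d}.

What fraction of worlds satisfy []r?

3/4

a: successors {b}; r there: b:T. ✓
b: successors {c}; r there: c:F. ✗
c: successors {d}; r there: d:T. ✓
d: no successors, so []r holds vacuously. ✓
That's 3 of 4 worlds, so 3/4.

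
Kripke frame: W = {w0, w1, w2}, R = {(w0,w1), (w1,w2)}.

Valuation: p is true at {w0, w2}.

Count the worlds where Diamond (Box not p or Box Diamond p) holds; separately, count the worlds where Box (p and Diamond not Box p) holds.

For Diamond (Box not p or Box Diamond p):
w0: successors {w1}; Box not p or Box Diamond p there: w1:F. ✗
w1: successors {w2}; Box not p or Box Diamond p there: w2:T. ✓
w2: no successors, so Diamond (Box not p or Box Diamond p) fails. ✗
— 1 world.
For Box (p and Diamond not Box p):
w0: successors {w1}; p and Diamond not Box p there: w1:F. ✗
w1: successors {w2}; p and Diamond not Box p there: w2:F. ✗
w2: no successors, so Box (p and Diamond not Box p) holds vacuously. ✓
— 1 world.

1 and 1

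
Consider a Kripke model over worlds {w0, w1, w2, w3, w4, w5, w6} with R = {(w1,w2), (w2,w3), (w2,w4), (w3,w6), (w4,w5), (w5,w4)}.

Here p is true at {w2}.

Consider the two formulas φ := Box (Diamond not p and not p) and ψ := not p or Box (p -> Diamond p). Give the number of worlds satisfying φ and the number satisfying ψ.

For Box (Diamond not p and not p):
w0: no successors, so Box (Diamond not p and not p) holds vacuously. ✓
w1: successors {w2}; Diamond not p and not p there: w2:F. ✗
w2: successors {w3, w4}; Diamond not p and not p there: w3:T, w4:T. ✓
w3: successors {w6}; Diamond not p and not p there: w6:F. ✗
w4: successors {w5}; Diamond not p and not p there: w5:T. ✓
w5: successors {w4}; Diamond not p and not p there: w4:T. ✓
w6: no successors, so Box (Diamond not p and not p) holds vacuously. ✓
— 5 worlds.
For not p or Box (p -> Diamond p):
w0: not p is T, Box (p -> Diamond p) is T. ✓
w1: not p is T, Box (p -> Diamond p) is F. ✓
w2: not p is F, Box (p -> Diamond p) is T. ✓
w3: not p is T, Box (p -> Diamond p) is T. ✓
w4: not p is T, Box (p -> Diamond p) is T. ✓
w5: not p is T, Box (p -> Diamond p) is T. ✓
w6: not p is T, Box (p -> Diamond p) is T. ✓
— 7 worlds.

5 and 7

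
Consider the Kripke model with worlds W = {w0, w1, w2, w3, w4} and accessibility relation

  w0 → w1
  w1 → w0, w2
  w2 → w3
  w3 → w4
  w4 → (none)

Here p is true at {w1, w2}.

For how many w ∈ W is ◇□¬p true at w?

3

w0: successors {w1}; □¬p there: w1:F. ✗
w1: successors {w0, w2}; □¬p there: w0:F, w2:T. ✓
w2: successors {w3}; □¬p there: w3:T. ✓
w3: successors {w4}; □¬p there: w4:T. ✓
w4: no successors, so ◇□¬p fails. ✗
Satisfying worlds: {w1, w2, w3}.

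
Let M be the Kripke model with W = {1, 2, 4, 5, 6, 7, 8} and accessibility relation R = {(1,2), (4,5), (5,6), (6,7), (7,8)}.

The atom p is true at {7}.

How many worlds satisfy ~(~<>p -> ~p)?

1: ~<>p -> ~p is T. ✗
2: ~<>p -> ~p is T. ✗
4: ~<>p -> ~p is T. ✗
5: ~<>p -> ~p is T. ✗
6: ~<>p -> ~p is T. ✗
7: ~<>p -> ~p is F. ✓
8: ~<>p -> ~p is T. ✗
Satisfying worlds: {7}.

1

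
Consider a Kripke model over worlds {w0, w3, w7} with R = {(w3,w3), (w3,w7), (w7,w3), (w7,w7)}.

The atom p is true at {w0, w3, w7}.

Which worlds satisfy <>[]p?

{w3, w7}

w0: no successors, so <>[]p fails. ✗
w3: successors {w3, w7}; []p there: w3:T, w7:T. ✓
w7: successors {w3, w7}; []p there: w3:T, w7:T. ✓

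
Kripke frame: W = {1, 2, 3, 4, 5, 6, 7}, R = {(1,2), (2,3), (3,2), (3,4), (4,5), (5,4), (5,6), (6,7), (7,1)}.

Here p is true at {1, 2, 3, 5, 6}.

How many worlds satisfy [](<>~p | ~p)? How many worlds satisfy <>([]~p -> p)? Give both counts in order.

4 and 7

For [](<>~p | ~p):
1: successors {2}; <>~p | ~p there: 2:F. ✗
2: successors {3}; <>~p | ~p there: 3:T. ✓
3: successors {2, 4}; <>~p | ~p there: 2:F, 4:T. ✗
4: successors {5}; <>~p | ~p there: 5:T. ✓
5: successors {4, 6}; <>~p | ~p there: 4:T, 6:T. ✓
6: successors {7}; <>~p | ~p there: 7:T. ✓
7: successors {1}; <>~p | ~p there: 1:F. ✗
— 4 worlds.
For <>([]~p -> p):
1: successors {2}; []~p -> p there: 2:T. ✓
2: successors {3}; []~p -> p there: 3:T. ✓
3: successors {2, 4}; []~p -> p there: 2:T, 4:T. ✓
4: successors {5}; []~p -> p there: 5:T. ✓
5: successors {4, 6}; []~p -> p there: 4:T, 6:T. ✓
6: successors {7}; []~p -> p there: 7:T. ✓
7: successors {1}; []~p -> p there: 1:T. ✓
— 7 worlds.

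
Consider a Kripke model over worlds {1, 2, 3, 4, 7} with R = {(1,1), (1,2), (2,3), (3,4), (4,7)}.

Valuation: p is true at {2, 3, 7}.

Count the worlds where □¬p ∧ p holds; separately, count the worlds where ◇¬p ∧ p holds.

2 and 1

For □¬p ∧ p:
1: □¬p is F, p is F. ✗
2: □¬p is F, p is T. ✗
3: □¬p is T, p is T. ✓
4: □¬p is F, p is F. ✗
7: □¬p is T, p is T. ✓
— 2 worlds.
For ◇¬p ∧ p:
1: ◇¬p is T, p is F. ✗
2: ◇¬p is F, p is T. ✗
3: ◇¬p is T, p is T. ✓
4: ◇¬p is F, p is F. ✗
7: ◇¬p is F, p is T. ✗
— 1 world.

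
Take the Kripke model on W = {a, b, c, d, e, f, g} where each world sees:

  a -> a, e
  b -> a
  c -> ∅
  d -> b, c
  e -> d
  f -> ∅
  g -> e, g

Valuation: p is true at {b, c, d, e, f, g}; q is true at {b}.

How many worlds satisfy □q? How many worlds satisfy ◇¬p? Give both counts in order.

For □q:
a: successors {a, e}; q there: a:F, e:F. ✗
b: successors {a}; q there: a:F. ✗
c: no successors, so □q holds vacuously. ✓
d: successors {b, c}; q there: b:T, c:F. ✗
e: successors {d}; q there: d:F. ✗
f: no successors, so □q holds vacuously. ✓
g: successors {e, g}; q there: e:F, g:F. ✗
— 2 worlds.
For ◇¬p:
a: successors {a, e}; ¬p there: a:T, e:F. ✓
b: successors {a}; ¬p there: a:T. ✓
c: no successors, so ◇¬p fails. ✗
d: successors {b, c}; ¬p there: b:F, c:F. ✗
e: successors {d}; ¬p there: d:F. ✗
f: no successors, so ◇¬p fails. ✗
g: successors {e, g}; ¬p there: e:F, g:F. ✗
— 2 worlds.

2 and 2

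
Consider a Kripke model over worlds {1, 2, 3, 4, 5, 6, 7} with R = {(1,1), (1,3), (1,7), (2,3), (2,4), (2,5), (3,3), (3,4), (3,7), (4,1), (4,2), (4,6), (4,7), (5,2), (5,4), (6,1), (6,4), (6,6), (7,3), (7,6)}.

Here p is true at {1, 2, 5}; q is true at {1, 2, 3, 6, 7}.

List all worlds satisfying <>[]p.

1: successors {1, 3, 7}; []p there: 1:F, 3:F, 7:F. ✗
2: successors {3, 4, 5}; []p there: 3:F, 4:F, 5:F. ✗
3: successors {3, 4, 7}; []p there: 3:F, 4:F, 7:F. ✗
4: successors {1, 2, 6, 7}; []p there: 1:F, 2:F, 6:F, 7:F. ✗
5: successors {2, 4}; []p there: 2:F, 4:F. ✗
6: successors {1, 4, 6}; []p there: 1:F, 4:F, 6:F. ✗
7: successors {3, 6}; []p there: 3:F, 6:F. ✗

∅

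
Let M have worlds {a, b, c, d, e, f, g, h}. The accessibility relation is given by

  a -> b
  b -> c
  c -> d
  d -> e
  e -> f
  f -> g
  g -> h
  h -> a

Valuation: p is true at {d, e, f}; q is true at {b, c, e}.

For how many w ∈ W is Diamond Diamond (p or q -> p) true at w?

6

a: successors {b}; Diamond (p or q -> p) there: b:F. ✗
b: successors {c}; Diamond (p or q -> p) there: c:T. ✓
c: successors {d}; Diamond (p or q -> p) there: d:T. ✓
d: successors {e}; Diamond (p or q -> p) there: e:T. ✓
e: successors {f}; Diamond (p or q -> p) there: f:T. ✓
f: successors {g}; Diamond (p or q -> p) there: g:T. ✓
g: successors {h}; Diamond (p or q -> p) there: h:T. ✓
h: successors {a}; Diamond (p or q -> p) there: a:F. ✗
Satisfying worlds: {b, c, d, e, f, g}.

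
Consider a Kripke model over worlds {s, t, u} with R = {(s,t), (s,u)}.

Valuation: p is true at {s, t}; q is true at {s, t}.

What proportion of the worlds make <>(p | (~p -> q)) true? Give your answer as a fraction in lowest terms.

1/3

s: successors {t, u}; p | (~p -> q) there: t:T, u:F. ✓
t: no successors, so <>(p | (~p -> q)) fails. ✗
u: no successors, so <>(p | (~p -> q)) fails. ✗
That's 1 of 3 worlds, so 1/3.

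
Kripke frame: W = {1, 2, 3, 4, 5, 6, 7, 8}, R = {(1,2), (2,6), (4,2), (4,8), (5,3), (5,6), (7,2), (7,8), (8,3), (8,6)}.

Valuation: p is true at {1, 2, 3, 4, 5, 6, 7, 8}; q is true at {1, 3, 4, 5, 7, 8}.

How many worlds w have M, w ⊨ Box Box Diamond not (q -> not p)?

5

1: successors {2}; Box Diamond not (q -> not p) there: 2:F. ✗
2: successors {6}; Box Diamond not (q -> not p) there: 6:T. ✓
3: no successors, so Box Box Diamond not (q -> not p) holds vacuously. ✓
4: successors {2, 8}; Box Diamond not (q -> not p) there: 2:F, 8:F. ✗
5: successors {3, 6}; Box Diamond not (q -> not p) there: 3:T, 6:T. ✓
6: no successors, so Box Box Diamond not (q -> not p) holds vacuously. ✓
7: successors {2, 8}; Box Diamond not (q -> not p) there: 2:F, 8:F. ✗
8: successors {3, 6}; Box Diamond not (q -> not p) there: 3:T, 6:T. ✓
Satisfying worlds: {2, 3, 5, 6, 8}.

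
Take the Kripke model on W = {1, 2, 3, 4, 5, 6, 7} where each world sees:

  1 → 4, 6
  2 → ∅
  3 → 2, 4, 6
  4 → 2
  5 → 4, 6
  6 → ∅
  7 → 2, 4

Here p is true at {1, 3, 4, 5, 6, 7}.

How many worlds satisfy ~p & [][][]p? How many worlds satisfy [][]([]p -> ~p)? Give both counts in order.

1 and 7

For ~p & [][][]p:
1: ~p is F, [][][]p is T. ✗
2: ~p is T, [][][]p is T. ✓
3: ~p is F, [][][]p is T. ✗
4: ~p is F, [][][]p is T. ✗
5: ~p is F, [][][]p is T. ✗
6: ~p is F, [][][]p is T. ✗
7: ~p is F, [][][]p is T. ✗
— 1 world.
For [][]([]p -> ~p):
1: successors {4, 6}; []([]p -> ~p) there: 4:T, 6:T. ✓
2: no successors, so [][]([]p -> ~p) holds vacuously. ✓
3: successors {2, 4, 6}; []([]p -> ~p) there: 2:T, 4:T, 6:T. ✓
4: successors {2}; []([]p -> ~p) there: 2:T. ✓
5: successors {4, 6}; []([]p -> ~p) there: 4:T, 6:T. ✓
6: no successors, so [][]([]p -> ~p) holds vacuously. ✓
7: successors {2, 4}; []([]p -> ~p) there: 2:T, 4:T. ✓
— 7 worlds.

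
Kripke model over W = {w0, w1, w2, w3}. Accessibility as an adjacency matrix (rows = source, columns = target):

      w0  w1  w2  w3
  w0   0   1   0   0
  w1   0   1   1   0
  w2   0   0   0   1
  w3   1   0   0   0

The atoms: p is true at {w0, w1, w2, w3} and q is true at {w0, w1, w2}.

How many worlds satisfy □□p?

w0: successors {w1}; □p there: w1:T. ✓
w1: successors {w1, w2}; □p there: w1:T, w2:T. ✓
w2: successors {w3}; □p there: w3:T. ✓
w3: successors {w0}; □p there: w0:T. ✓
Satisfying worlds: {w0, w1, w2, w3}.

4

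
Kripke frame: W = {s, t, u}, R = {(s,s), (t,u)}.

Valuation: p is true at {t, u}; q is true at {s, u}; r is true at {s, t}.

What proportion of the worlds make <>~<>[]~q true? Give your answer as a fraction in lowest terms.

2/3

s: successors {s}; ~<>[]~q there: s:T. ✓
t: successors {u}; ~<>[]~q there: u:T. ✓
u: no successors, so <>~<>[]~q fails. ✗
That's 2 of 3 worlds, so 2/3.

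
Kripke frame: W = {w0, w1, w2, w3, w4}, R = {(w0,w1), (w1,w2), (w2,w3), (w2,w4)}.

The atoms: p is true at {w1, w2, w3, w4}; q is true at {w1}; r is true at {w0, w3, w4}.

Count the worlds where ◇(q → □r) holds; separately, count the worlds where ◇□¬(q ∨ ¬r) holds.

For ◇(q → □r):
w0: successors {w1}; q → □r there: w1:F. ✗
w1: successors {w2}; q → □r there: w2:T. ✓
w2: successors {w3, w4}; q → □r there: w3:T, w4:T. ✓
w3: no successors, so ◇(q → □r) fails. ✗
w4: no successors, so ◇(q → □r) fails. ✗
— 2 worlds.
For ◇□¬(q ∨ ¬r):
w0: successors {w1}; □¬(q ∨ ¬r) there: w1:F. ✗
w1: successors {w2}; □¬(q ∨ ¬r) there: w2:T. ✓
w2: successors {w3, w4}; □¬(q ∨ ¬r) there: w3:T, w4:T. ✓
w3: no successors, so ◇□¬(q ∨ ¬r) fails. ✗
w4: no successors, so ◇□¬(q ∨ ¬r) fails. ✗
— 2 worlds.

2 and 2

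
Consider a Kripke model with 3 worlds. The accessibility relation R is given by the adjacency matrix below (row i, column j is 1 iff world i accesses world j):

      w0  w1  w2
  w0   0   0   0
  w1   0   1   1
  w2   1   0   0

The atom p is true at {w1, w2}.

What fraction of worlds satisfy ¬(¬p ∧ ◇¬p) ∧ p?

2/3

w0: ¬(¬p ∧ ◇¬p) is T, p is F. ✗
w1: ¬(¬p ∧ ◇¬p) is T, p is T. ✓
w2: ¬(¬p ∧ ◇¬p) is T, p is T. ✓
That's 2 of 3 worlds, so 2/3.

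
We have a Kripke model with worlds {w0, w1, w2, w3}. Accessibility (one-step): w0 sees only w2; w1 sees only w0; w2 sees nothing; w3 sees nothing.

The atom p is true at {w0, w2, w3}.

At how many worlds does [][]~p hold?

w0: successors {w2}; []~p there: w2:T. ✓
w1: successors {w0}; []~p there: w0:F. ✗
w2: no successors, so [][]~p holds vacuously. ✓
w3: no successors, so [][]~p holds vacuously. ✓
Satisfying worlds: {w0, w2, w3}.

3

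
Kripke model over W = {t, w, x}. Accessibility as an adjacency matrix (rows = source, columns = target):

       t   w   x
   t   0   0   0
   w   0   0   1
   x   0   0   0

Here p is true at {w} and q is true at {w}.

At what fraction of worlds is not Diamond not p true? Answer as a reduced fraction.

2/3

t: Diamond not p is F. ✓
w: Diamond not p is T. ✗
x: Diamond not p is F. ✓
That's 2 of 3 worlds, so 2/3.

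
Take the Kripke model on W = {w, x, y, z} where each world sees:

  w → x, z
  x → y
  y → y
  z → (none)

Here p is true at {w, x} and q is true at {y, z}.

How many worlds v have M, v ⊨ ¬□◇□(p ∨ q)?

1

w: □◇□(p ∨ q) is F. ✓
x: □◇□(p ∨ q) is T. ✗
y: □◇□(p ∨ q) is T. ✗
z: □◇□(p ∨ q) is T. ✗
Satisfying worlds: {w}.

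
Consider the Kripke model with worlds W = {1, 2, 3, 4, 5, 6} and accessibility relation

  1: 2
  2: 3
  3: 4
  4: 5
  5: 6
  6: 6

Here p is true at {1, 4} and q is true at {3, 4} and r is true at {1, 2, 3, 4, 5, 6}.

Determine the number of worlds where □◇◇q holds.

1: successors {2}; ◇◇q there: 2:T. ✓
2: successors {3}; ◇◇q there: 3:F. ✗
3: successors {4}; ◇◇q there: 4:F. ✗
4: successors {5}; ◇◇q there: 5:F. ✗
5: successors {6}; ◇◇q there: 6:F. ✗
6: successors {6}; ◇◇q there: 6:F. ✗
Satisfying worlds: {1}.

1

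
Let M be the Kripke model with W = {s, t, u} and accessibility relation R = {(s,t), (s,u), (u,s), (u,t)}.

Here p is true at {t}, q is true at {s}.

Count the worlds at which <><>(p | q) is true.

s: successors {t, u}; <>(p | q) there: t:F, u:T. ✓
t: no successors, so <><>(p | q) fails. ✗
u: successors {s, t}; <>(p | q) there: s:T, t:F. ✓
Satisfying worlds: {s, u}.

2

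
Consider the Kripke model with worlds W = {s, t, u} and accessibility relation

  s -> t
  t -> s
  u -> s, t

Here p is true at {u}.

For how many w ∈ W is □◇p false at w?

s: successors {t}; ◇p there: t:F. ✗
t: successors {s}; ◇p there: s:F. ✗
u: successors {s, t}; ◇p there: s:F, t:F. ✗
Satisfying worlds: ∅.
So □◇p fails at the other 3 worlds.

3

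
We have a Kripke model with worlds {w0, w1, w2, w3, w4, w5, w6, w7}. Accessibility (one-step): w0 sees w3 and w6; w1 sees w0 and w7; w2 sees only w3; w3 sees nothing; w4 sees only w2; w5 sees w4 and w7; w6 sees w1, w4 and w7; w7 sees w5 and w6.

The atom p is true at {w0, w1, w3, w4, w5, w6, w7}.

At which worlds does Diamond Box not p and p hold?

{w0, w5, w6}

w0: Diamond Box not p is T, p is T. ✓
w1: Diamond Box not p is F, p is T. ✗
w2: Diamond Box not p is T, p is F. ✗
w3: Diamond Box not p is F, p is T. ✗
w4: Diamond Box not p is F, p is T. ✗
w5: Diamond Box not p is T, p is T. ✓
w6: Diamond Box not p is T, p is T. ✓
w7: Diamond Box not p is F, p is T. ✗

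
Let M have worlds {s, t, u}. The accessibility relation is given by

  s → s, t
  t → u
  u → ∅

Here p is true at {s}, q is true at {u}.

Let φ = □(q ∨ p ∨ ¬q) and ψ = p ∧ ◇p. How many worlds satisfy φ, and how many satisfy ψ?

3 and 1

For □(q ∨ p ∨ ¬q):
s: successors {s, t}; q ∨ p ∨ ¬q there: s:T, t:T. ✓
t: successors {u}; q ∨ p ∨ ¬q there: u:T. ✓
u: no successors, so □(q ∨ p ∨ ¬q) holds vacuously. ✓
— 3 worlds.
For p ∧ ◇p:
s: p is T, ◇p is T. ✓
t: p is F, ◇p is F. ✗
u: p is F, ◇p is F. ✗
— 1 world.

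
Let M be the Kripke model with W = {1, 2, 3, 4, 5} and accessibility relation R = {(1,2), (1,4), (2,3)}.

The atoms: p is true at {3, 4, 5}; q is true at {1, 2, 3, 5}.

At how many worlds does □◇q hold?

1: successors {2, 4}; ◇q there: 2:T, 4:F. ✗
2: successors {3}; ◇q there: 3:F. ✗
3: no successors, so □◇q holds vacuously. ✓
4: no successors, so □◇q holds vacuously. ✓
5: no successors, so □◇q holds vacuously. ✓
Satisfying worlds: {3, 4, 5}.

3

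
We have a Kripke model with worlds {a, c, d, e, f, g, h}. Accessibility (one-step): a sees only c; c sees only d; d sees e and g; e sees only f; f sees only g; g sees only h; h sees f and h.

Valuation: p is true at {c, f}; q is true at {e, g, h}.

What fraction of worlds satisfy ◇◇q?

a: successors {c}; ◇q there: c:F. ✗
c: successors {d}; ◇q there: d:T. ✓
d: successors {e, g}; ◇q there: e:F, g:T. ✓
e: successors {f}; ◇q there: f:T. ✓
f: successors {g}; ◇q there: g:T. ✓
g: successors {h}; ◇q there: h:T. ✓
h: successors {f, h}; ◇q there: f:T, h:T. ✓
That's 6 of 7 worlds, so 6/7.

6/7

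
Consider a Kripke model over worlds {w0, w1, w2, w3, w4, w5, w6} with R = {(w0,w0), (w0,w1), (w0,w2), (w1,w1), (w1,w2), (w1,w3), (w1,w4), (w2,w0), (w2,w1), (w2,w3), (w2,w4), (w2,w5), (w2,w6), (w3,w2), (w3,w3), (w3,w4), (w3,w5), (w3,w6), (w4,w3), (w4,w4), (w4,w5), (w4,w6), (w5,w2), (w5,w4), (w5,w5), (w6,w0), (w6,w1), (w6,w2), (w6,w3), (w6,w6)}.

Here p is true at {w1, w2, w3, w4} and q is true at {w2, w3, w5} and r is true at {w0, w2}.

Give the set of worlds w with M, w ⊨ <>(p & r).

{w0, w1, w3, w5, w6}

w0: successors {w0, w1, w2}; p & r there: w0:F, w1:F, w2:T. ✓
w1: successors {w1, w2, w3, w4}; p & r there: w1:F, w2:T, w3:F, w4:F. ✓
w2: successors {w0, w1, w3, w4, w5, w6}; p & r there: w0:F, w1:F, w3:F, w4:F, w5:F, w6:F. ✗
w3: successors {w2, w3, w4, w5, w6}; p & r there: w2:T, w3:F, w4:F, w5:F, w6:F. ✓
w4: successors {w3, w4, w5, w6}; p & r there: w3:F, w4:F, w5:F, w6:F. ✗
w5: successors {w2, w4, w5}; p & r there: w2:T, w4:F, w5:F. ✓
w6: successors {w0, w1, w2, w3, w6}; p & r there: w0:F, w1:F, w2:T, w3:F, w6:F. ✓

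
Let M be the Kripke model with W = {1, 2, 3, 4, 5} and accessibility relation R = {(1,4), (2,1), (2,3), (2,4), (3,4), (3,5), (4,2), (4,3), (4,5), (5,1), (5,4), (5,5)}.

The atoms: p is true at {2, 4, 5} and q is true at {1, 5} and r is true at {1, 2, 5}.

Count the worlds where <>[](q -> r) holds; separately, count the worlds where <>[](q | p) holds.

5 and 4

For <>[](q -> r):
1: successors {4}; [](q -> r) there: 4:T. ✓
2: successors {1, 3, 4}; [](q -> r) there: 1:T, 3:T, 4:T. ✓
3: successors {4, 5}; [](q -> r) there: 4:T, 5:T. ✓
4: successors {2, 3, 5}; [](q -> r) there: 2:T, 3:T, 5:T. ✓
5: successors {1, 4, 5}; [](q -> r) there: 1:T, 4:T, 5:T. ✓
— 5 worlds.
For <>[](q | p):
1: successors {4}; [](q | p) there: 4:F. ✗
2: successors {1, 3, 4}; [](q | p) there: 1:T, 3:T, 4:F. ✓
3: successors {4, 5}; [](q | p) there: 4:F, 5:T. ✓
4: successors {2, 3, 5}; [](q | p) there: 2:F, 3:T, 5:T. ✓
5: successors {1, 4, 5}; [](q | p) there: 1:T, 4:F, 5:T. ✓
— 4 worlds.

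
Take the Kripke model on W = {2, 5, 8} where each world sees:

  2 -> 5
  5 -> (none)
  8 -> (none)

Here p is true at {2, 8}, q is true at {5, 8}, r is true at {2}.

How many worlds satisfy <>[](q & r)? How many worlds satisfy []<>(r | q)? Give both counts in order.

1 and 2

For <>[](q & r):
2: successors {5}; [](q & r) there: 5:T. ✓
5: no successors, so <>[](q & r) fails. ✗
8: no successors, so <>[](q & r) fails. ✗
— 1 world.
For []<>(r | q):
2: successors {5}; <>(r | q) there: 5:F. ✗
5: no successors, so []<>(r | q) holds vacuously. ✓
8: no successors, so []<>(r | q) holds vacuously. ✓
— 2 worlds.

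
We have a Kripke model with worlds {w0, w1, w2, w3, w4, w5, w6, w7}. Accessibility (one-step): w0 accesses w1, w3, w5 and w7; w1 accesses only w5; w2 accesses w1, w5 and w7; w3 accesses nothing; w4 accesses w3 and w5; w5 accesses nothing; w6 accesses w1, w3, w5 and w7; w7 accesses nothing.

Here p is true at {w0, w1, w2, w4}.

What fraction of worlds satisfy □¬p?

5/8

w0: successors {w1, w3, w5, w7}; ¬p there: w1:F, w3:T, w5:T, w7:T. ✗
w1: successors {w5}; ¬p there: w5:T. ✓
w2: successors {w1, w5, w7}; ¬p there: w1:F, w5:T, w7:T. ✗
w3: no successors, so □¬p holds vacuously. ✓
w4: successors {w3, w5}; ¬p there: w3:T, w5:T. ✓
w5: no successors, so □¬p holds vacuously. ✓
w6: successors {w1, w3, w5, w7}; ¬p there: w1:F, w3:T, w5:T, w7:T. ✗
w7: no successors, so □¬p holds vacuously. ✓
That's 5 of 8 worlds, so 5/8.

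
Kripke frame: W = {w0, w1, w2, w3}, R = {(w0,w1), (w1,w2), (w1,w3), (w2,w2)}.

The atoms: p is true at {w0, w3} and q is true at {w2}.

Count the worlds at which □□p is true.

1

w0: successors {w1}; □p there: w1:F. ✗
w1: successors {w2, w3}; □p there: w2:F, w3:T. ✗
w2: successors {w2}; □p there: w2:F. ✗
w3: no successors, so □□p holds vacuously. ✓
Satisfying worlds: {w3}.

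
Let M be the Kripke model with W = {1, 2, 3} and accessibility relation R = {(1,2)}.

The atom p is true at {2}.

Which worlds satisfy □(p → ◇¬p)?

{2, 3}

1: successors {2}; p → ◇¬p there: 2:F. ✗
2: no successors, so □(p → ◇¬p) holds vacuously. ✓
3: no successors, so □(p → ◇¬p) holds vacuously. ✓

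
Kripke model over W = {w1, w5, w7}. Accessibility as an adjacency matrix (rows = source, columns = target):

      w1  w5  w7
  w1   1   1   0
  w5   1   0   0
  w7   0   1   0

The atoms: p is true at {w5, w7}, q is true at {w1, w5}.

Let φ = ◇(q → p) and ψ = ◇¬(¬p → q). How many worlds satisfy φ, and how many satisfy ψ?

2 and 0

For ◇(q → p):
w1: successors {w1, w5}; q → p there: w1:F, w5:T. ✓
w5: successors {w1}; q → p there: w1:F. ✗
w7: successors {w5}; q → p there: w5:T. ✓
— 2 worlds.
For ◇¬(¬p → q):
w1: successors {w1, w5}; ¬(¬p → q) there: w1:F, w5:F. ✗
w5: successors {w1}; ¬(¬p → q) there: w1:F. ✗
w7: successors {w5}; ¬(¬p → q) there: w5:F. ✗
— 0 worlds.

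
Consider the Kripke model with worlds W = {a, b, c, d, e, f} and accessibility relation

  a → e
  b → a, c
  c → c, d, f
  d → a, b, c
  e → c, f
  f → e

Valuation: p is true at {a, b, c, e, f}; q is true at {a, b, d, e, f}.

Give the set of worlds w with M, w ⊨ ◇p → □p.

a: ◇p is T, □p is T. ✓
b: ◇p is T, □p is T. ✓
c: ◇p is T, □p is F. ✗
d: ◇p is T, □p is T. ✓
e: ◇p is T, □p is T. ✓
f: ◇p is T, □p is T. ✓

{a, b, d, e, f}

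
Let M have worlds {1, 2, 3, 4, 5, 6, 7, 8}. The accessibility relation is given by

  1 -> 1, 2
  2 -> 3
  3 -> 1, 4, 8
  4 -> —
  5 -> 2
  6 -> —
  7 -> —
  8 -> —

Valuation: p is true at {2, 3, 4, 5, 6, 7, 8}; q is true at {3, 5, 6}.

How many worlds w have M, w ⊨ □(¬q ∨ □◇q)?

7

1: successors {1, 2}; ¬q ∨ □◇q there: 1:T, 2:T. ✓
2: successors {3}; ¬q ∨ □◇q there: 3:F. ✗
3: successors {1, 4, 8}; ¬q ∨ □◇q there: 1:T, 4:T, 8:T. ✓
4: no successors, so □(¬q ∨ □◇q) holds vacuously. ✓
5: successors {2}; ¬q ∨ □◇q there: 2:T. ✓
6: no successors, so □(¬q ∨ □◇q) holds vacuously. ✓
7: no successors, so □(¬q ∨ □◇q) holds vacuously. ✓
8: no successors, so □(¬q ∨ □◇q) holds vacuously. ✓
Satisfying worlds: {1, 3, 4, 5, 6, 7, 8}.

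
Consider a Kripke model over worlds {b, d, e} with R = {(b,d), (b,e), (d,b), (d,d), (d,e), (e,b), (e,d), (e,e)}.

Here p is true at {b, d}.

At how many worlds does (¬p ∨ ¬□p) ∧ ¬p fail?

2

b: ¬p ∨ ¬□p is T, ¬p is F. ✗
d: ¬p ∨ ¬□p is T, ¬p is F. ✗
e: ¬p ∨ ¬□p is T, ¬p is T. ✓
Satisfying worlds: {e}.
So (¬p ∨ ¬□p) ∧ ¬p fails at the other 2 worlds.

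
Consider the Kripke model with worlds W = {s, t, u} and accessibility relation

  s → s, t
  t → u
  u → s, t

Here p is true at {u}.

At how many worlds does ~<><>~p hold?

0

s: <><>~p is T. ✗
t: <><>~p is T. ✗
u: <><>~p is T. ✗
Satisfying worlds: ∅.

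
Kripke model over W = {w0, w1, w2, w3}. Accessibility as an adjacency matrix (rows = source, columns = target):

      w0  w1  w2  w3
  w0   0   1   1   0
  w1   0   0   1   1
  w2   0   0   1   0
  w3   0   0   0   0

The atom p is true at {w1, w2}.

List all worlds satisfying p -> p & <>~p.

{w0, w1, w3}

w0: p is F, p & <>~p is F. ✓
w1: p is T, p & <>~p is T. ✓
w2: p is T, p & <>~p is F. ✗
w3: p is F, p & <>~p is F. ✓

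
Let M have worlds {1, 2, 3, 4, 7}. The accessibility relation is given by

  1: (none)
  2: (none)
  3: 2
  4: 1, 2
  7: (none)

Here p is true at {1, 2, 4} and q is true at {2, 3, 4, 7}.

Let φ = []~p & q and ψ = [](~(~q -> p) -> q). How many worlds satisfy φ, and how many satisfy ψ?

2 and 5

For []~p & q:
1: []~p is T, q is F. ✗
2: []~p is T, q is T. ✓
3: []~p is F, q is T. ✗
4: []~p is F, q is T. ✗
7: []~p is T, q is T. ✓
— 2 worlds.
For [](~(~q -> p) -> q):
1: no successors, so [](~(~q -> p) -> q) holds vacuously. ✓
2: no successors, so [](~(~q -> p) -> q) holds vacuously. ✓
3: successors {2}; ~(~q -> p) -> q there: 2:T. ✓
4: successors {1, 2}; ~(~q -> p) -> q there: 1:T, 2:T. ✓
7: no successors, so [](~(~q -> p) -> q) holds vacuously. ✓
— 5 worlds.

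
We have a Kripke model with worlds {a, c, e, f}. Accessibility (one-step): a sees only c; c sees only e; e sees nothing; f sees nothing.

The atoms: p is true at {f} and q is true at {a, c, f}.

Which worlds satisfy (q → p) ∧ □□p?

{e, f}

a: q → p is F, □□p is F. ✗
c: q → p is F, □□p is T. ✗
e: q → p is T, □□p is T. ✓
f: q → p is T, □□p is T. ✓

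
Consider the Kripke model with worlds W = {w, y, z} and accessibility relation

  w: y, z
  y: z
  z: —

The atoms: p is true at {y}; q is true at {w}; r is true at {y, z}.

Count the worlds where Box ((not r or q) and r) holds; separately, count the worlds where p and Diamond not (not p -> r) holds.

For Box ((not r or q) and r):
w: successors {y, z}; (not r or q) and r there: y:F, z:F. ✗
y: successors {z}; (not r or q) and r there: z:F. ✗
z: no successors, so Box ((not r or q) and r) holds vacuously. ✓
— 1 world.
For p and Diamond not (not p -> r):
w: p is F, Diamond not (not p -> r) is F. ✗
y: p is T, Diamond not (not p -> r) is F. ✗
z: p is F, Diamond not (not p -> r) is F. ✗
— 0 worlds.

1 and 0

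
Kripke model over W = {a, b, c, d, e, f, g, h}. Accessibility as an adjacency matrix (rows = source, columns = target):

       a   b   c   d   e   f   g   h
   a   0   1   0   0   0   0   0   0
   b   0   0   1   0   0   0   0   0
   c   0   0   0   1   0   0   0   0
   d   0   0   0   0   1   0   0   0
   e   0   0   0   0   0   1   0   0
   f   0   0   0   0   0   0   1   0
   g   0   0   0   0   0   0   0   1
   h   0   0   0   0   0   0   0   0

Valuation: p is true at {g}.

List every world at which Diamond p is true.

{f}

a: successors {b}; p there: b:F. ✗
b: successors {c}; p there: c:F. ✗
c: successors {d}; p there: d:F. ✗
d: successors {e}; p there: e:F. ✗
e: successors {f}; p there: f:F. ✗
f: successors {g}; p there: g:T. ✓
g: successors {h}; p there: h:F. ✗
h: no successors, so Diamond p fails. ✗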